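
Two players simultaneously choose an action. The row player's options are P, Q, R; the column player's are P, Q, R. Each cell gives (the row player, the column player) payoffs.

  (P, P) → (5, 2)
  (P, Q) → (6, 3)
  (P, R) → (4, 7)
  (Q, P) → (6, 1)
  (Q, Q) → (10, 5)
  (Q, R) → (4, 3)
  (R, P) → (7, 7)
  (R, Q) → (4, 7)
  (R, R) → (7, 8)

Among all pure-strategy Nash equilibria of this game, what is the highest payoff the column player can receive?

8

Both Q is a pure NE (the row player: 10 ≥ 6; the column player: 5 ≥ 3). The column player gets 5.
Both R is a pure NE (the row player: 7 ≥ 4; the column player: 8 ≥ 7). The column player gets 8.
Every other cell has a profitable deviation for at least one player. Highest of {5, 8} is 8.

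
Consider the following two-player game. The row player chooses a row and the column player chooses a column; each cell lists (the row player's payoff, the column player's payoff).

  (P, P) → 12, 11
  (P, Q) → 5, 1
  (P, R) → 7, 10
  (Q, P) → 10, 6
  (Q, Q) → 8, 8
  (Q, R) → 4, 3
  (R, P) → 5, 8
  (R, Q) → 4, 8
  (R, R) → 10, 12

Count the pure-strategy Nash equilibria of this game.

Both P: the row player gets 12 (best alternative 10); the column player gets 11 (best alternative 10). Neither deviates — NE.
Both Q: the row player gets 8 (best alternative 5); the column player gets 8 (best alternative 6). Neither deviates — NE.
Both R: the row player gets 10 (best alternative 7); the column player gets 12 (best alternative 8). Neither deviates — NE.
(R, P) is not a NE: the row player would switch to P (12 > 5).
No other cell survives both best-response checks, so there are 3 pure NE.

3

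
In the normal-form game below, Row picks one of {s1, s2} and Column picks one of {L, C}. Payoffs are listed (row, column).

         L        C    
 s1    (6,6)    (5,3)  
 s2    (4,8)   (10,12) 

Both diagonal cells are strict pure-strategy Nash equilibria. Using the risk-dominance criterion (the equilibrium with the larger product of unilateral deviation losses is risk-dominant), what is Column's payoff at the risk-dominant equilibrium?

12

At (s1, L): Row loses 6 − 4 = 2 by deviating; Column loses 6 − 3 = 3. Product = 2·3 = 6.
At (s2, C): Row loses 10 − 5 = 5 by deviating; Column loses 12 − 8 = 4. Product = 5·4 = 20.
20 > 6, so (s2, C) is risk-dominant. Column's payoff there is 12.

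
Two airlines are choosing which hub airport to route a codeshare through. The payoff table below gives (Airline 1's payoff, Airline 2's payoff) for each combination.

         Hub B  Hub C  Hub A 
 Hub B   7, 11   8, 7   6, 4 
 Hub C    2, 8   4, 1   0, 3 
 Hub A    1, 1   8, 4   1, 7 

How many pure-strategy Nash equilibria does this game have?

Both Hub B: Airline 1 gets 7 (best alternative 2); Airline 2 gets 11 (best alternative 7). Neither deviates — NE.
Both Hub A is not a NE: Airline 1 would switch to Hub B (6 > 1).
No other cell survives both best-response checks, so there is 1 pure NE.

1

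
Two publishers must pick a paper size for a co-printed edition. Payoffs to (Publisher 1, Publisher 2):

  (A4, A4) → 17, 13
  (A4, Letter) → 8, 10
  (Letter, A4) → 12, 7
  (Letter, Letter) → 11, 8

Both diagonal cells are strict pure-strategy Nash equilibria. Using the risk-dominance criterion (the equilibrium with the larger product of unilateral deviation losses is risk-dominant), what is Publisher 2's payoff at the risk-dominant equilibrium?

13

At both A4: Publisher 1 loses 17 − 12 = 5 by deviating; Publisher 2 loses 13 − 10 = 3. Product = 5·3 = 15.
At both Letter: Publisher 1 loses 11 − 8 = 3 by deviating; Publisher 2 loses 8 − 7 = 1. Product = 3·1 = 3.
15 > 3, so both A4 is risk-dominant. Publisher 2's payoff there is 13.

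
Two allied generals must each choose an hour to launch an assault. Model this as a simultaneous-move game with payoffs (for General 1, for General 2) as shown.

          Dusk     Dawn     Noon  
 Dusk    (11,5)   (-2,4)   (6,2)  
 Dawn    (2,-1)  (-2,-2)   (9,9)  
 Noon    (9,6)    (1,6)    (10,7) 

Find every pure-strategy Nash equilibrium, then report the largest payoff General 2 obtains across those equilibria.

7

Both Dusk is a pure NE (General 1: 11 ≥ 9; General 2: 5 ≥ 4). General 2 gets 5.
Both Noon is a pure NE (General 1: 10 ≥ 9; General 2: 7 ≥ 6). General 2 gets 7.
Every other cell has a profitable deviation for at least one player. Highest of {5, 7} is 7.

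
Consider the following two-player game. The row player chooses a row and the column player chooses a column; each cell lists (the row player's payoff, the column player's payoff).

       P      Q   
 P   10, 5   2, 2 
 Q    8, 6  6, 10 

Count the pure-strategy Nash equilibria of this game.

2

Both P: the row player gets 10 (best alternative 8); the column player gets 5 (best alternative 2). Neither deviates — NE.
Both Q: the row player gets 6 (best alternative 2); the column player gets 10 (best alternative 6). Neither deviates — NE.
(P, Q) is not a NE: the row player would switch to Q (6 > 2).
No other cell survives both best-response checks, so there are 2 pure NE.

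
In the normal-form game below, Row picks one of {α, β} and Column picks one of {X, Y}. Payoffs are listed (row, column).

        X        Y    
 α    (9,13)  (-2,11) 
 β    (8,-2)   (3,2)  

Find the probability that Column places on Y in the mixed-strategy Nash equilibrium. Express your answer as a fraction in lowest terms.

1/6

Column's mix q on X must make Row indifferent between α and β.
Row's payoff from α: 9q + (-2)(1−q). From β: 8q + 3(1−q).
Set equal: 1q = 5(1−q) → q = 5/6.
Probability on Y is 1 − 5/6 = 1/6.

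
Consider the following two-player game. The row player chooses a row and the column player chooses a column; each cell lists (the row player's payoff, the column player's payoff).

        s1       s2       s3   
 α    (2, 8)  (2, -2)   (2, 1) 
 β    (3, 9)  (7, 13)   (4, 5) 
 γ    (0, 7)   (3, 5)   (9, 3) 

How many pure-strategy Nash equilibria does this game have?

1

(β, s2): the row player gets 7 (best alternative 3); the column player gets 13 (best alternative 9). Neither deviates — NE.
(α, s1) is not a NE: the row player would switch to β (3 > 2).
No other cell survives both best-response checks, so there is 1 pure NE.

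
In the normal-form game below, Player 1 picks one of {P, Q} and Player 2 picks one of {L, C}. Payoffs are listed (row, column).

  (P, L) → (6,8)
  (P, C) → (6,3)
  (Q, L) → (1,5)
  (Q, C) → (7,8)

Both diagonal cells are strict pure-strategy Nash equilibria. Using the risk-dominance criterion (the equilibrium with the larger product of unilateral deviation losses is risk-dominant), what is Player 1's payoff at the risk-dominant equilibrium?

At (P, L): Player 1 loses 6 − 1 = 5 by deviating; Player 2 loses 8 − 3 = 5. Product = 5·5 = 25.
At (Q, C): Player 1 loses 7 − 6 = 1 by deviating; Player 2 loses 8 − 5 = 3. Product = 1·3 = 3.
25 > 3, so (P, L) is risk-dominant. Player 1's payoff there is 6.

6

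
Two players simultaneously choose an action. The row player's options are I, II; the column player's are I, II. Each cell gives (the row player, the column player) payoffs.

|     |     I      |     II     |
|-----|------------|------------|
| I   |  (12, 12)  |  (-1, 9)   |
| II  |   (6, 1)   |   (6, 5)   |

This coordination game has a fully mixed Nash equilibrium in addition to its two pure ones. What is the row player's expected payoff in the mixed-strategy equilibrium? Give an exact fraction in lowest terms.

The column player mixes with probability q on I, chosen so the row player is indifferent: 12q + (-1)(1−q) = 6q + 6(1−q) gives q = 7/13.
The row player's expected payoff (from either row, since indifferent) is 12·7/13 + (-1)·6/13 = 6.

6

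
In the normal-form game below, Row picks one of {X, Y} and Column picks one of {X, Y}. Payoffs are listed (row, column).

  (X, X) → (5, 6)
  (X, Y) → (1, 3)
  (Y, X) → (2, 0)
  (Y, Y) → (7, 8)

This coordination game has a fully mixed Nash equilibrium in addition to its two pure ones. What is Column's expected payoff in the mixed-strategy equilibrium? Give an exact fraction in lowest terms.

Row mixes with probability p on X, chosen so Column is indifferent: 6p + 0(1−p) = 3p + 8(1−p) gives p = 8/11.
Column's expected payoff is 6·8/11 + 0·3/11 = 48/11.

48/11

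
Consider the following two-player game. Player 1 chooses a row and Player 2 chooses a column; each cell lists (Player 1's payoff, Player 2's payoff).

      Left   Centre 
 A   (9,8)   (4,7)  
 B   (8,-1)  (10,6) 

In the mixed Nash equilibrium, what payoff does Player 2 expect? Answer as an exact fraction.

Player 1 mixes with probability p on A, chosen so Player 2 is indifferent: 8p + (-1)(1−p) = 7p + 6(1−p) gives p = 7/8.
Player 2's expected payoff is 8·7/8 + (-1)·1/8 = 55/8.

55/8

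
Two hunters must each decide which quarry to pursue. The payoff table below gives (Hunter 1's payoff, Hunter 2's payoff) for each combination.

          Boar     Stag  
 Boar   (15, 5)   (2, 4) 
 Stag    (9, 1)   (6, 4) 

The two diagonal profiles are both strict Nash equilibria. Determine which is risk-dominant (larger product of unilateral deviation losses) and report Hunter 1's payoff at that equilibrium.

6

At both Boar: Hunter 1 loses 15 − 9 = 6 by deviating; Hunter 2 loses 5 − 4 = 1. Product = 6·1 = 6.
At both Stag: Hunter 1 loses 6 − 2 = 4 by deviating; Hunter 2 loses 4 − 1 = 3. Product = 4·3 = 12.
12 > 6, so both Stag is risk-dominant. Hunter 1's payoff there is 6.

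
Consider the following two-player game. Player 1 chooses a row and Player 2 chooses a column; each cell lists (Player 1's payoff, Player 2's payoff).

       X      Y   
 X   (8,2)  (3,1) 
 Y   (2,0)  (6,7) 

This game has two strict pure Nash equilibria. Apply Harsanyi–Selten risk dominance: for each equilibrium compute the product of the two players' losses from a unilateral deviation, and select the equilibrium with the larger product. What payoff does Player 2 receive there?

At both X: Player 1 loses 8 − 2 = 6 by deviating; Player 2 loses 2 − 1 = 1. Product = 6·1 = 6.
At both Y: Player 1 loses 6 − 3 = 3 by deviating; Player 2 loses 7 − 0 = 7. Product = 3·7 = 21.
21 > 6, so both Y is risk-dominant. Player 2's payoff there is 7.

7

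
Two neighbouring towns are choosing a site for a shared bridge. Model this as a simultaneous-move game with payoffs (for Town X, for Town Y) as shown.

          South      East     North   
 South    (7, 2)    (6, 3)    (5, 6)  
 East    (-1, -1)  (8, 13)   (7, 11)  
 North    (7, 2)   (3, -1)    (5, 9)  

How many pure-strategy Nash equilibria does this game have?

1

Both East: Town X gets 8 (best alternative 6); Town Y gets 13 (best alternative 11). Neither deviates — NE.
Both South is not a NE: Town Y would switch to North (6 > 2).
No other cell survives both best-response checks, so there is 1 pure NE.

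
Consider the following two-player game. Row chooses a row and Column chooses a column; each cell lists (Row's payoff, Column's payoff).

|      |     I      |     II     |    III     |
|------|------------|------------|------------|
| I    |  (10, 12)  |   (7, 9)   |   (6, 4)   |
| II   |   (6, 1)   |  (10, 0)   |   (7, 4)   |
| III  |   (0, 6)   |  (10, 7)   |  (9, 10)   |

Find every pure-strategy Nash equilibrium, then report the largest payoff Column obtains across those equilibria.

12

Both I is a pure NE (Row: 10 ≥ 6; Column: 12 ≥ 9). Column gets 12.
Both III is a pure NE (Row: 9 ≥ 7; Column: 10 ≥ 7). Column gets 10.
Every other cell has a profitable deviation for at least one player. Highest of {12, 10} is 12.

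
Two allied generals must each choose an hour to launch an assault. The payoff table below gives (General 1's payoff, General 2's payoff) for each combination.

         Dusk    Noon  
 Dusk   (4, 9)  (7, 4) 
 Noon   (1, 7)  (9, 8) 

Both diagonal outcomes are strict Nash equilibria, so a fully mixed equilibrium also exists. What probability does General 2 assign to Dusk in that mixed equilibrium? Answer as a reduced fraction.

General 2's mix q on Dusk must make General 1 indifferent between Dusk and Noon.
General 1's payoff from Dusk: 4q + 7(1−q). From Noon: 1q + 9(1−q).
Set equal: 3q = 2(1−q) → q = 2/5.

2/5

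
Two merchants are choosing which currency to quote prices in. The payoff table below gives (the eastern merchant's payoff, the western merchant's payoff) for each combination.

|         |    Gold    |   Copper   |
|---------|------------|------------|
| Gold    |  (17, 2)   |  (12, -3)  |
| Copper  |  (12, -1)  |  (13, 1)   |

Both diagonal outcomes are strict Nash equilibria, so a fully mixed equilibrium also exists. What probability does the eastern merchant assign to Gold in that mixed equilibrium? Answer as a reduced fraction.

2/7

The eastern merchant's mix p on Gold must make the western merchant indifferent between Gold and Copper.
The western merchant's payoff from Gold: 2p + (-1)(1−p). From Copper: (-3)p + 1(1−p).
Set equal: 5p = 2(1−p) → p = 2/7.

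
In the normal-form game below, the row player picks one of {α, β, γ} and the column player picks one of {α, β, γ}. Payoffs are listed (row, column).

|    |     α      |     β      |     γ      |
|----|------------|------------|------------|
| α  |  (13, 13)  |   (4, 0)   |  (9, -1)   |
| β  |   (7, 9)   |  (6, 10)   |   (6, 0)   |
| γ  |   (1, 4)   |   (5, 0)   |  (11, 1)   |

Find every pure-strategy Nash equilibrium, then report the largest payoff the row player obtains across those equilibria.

13

Both α is a pure NE (the row player: 13 ≥ 7; the column player: 13 ≥ 0). The row player gets 13.
Both β is a pure NE (the row player: 6 ≥ 5; the column player: 10 ≥ 9). The row player gets 6.
Every other cell has a profitable deviation for at least one player. Highest of {13, 6} is 13.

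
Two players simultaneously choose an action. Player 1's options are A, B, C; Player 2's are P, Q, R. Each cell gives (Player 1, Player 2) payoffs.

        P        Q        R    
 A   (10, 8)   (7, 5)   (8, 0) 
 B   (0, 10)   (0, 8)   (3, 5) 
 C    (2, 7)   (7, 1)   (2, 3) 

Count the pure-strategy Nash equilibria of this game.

(A, P): Player 1 gets 10 (best alternative 2); Player 2 gets 8 (best alternative 5). Neither deviates — NE.
(B, Q) is not a NE: Player 1 would switch to A (7 > 0).
No other cell survives both best-response checks, so there is 1 pure NE.

1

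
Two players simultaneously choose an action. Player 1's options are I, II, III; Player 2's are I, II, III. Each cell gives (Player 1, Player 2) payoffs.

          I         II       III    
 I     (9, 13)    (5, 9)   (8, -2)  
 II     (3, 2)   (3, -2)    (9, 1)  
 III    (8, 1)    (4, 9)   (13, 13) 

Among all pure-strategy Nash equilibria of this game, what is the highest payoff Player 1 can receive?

Both I is a pure NE (Player 1: 9 ≥ 8; Player 2: 13 ≥ 9). Player 1 gets 9.
Both III is a pure NE (Player 1: 13 ≥ 9; Player 2: 13 ≥ 9). Player 1 gets 13.
Every other cell has a profitable deviation for at least one player. Highest of {9, 13} is 13.

13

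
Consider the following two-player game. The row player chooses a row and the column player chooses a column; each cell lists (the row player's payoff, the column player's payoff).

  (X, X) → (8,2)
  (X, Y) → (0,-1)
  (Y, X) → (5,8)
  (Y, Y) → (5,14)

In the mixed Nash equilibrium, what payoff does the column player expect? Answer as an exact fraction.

The row player mixes with probability p on X, chosen so the column player is indifferent: 2p + 8(1−p) = (-1)p + 14(1−p) gives p = 2/3.
The column player's expected payoff is 2·2/3 + 8·1/3 = 4.

4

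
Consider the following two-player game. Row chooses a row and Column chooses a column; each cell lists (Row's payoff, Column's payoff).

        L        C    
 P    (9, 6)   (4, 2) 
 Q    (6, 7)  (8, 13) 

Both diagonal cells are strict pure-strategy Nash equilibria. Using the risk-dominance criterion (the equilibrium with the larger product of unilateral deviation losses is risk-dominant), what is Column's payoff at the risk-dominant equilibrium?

13

At (P, L): Row loses 9 − 6 = 3 by deviating; Column loses 6 − 2 = 4. Product = 3·4 = 12.
At (Q, C): Row loses 8 − 4 = 4 by deviating; Column loses 13 − 7 = 6. Product = 4·6 = 24.
24 > 12, so (Q, C) is risk-dominant. Column's payoff there is 13.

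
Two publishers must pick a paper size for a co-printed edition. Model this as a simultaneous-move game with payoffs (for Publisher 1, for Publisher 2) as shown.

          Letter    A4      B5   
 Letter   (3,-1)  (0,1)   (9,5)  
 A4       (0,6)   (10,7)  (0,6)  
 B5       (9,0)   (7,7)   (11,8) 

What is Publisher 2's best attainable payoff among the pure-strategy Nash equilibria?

Both A4 is a pure NE (Publisher 1: 10 ≥ 7; Publisher 2: 7 ≥ 6). Publisher 2 gets 7.
Both B5 is a pure NE (Publisher 1: 11 ≥ 9; Publisher 2: 8 ≥ 7). Publisher 2 gets 8.
Every other cell has a profitable deviation for at least one player. Highest of {7, 8} is 8.

8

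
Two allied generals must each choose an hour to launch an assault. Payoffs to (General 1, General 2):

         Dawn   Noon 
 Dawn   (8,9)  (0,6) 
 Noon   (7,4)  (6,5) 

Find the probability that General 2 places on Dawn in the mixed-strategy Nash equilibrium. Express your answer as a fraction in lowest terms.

6/7

General 2's mix q on Dawn must make General 1 indifferent between Dawn and Noon.
General 1's payoff from Dawn: 8q + 0(1−q). From Noon: 7q + 6(1−q).
Set equal: 1q = 6(1−q) → q = 6/7.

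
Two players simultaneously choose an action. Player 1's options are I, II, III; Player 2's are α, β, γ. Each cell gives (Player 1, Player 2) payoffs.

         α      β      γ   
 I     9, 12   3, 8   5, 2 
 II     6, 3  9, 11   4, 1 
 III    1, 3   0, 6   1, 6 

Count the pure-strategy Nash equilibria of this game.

(I, α): Player 1 gets 9 (best alternative 6); Player 2 gets 12 (best alternative 8). Neither deviates — NE.
(II, β): Player 1 gets 9 (best alternative 3); Player 2 gets 11 (best alternative 3). Neither deviates — NE.
(III, γ) is not a NE: Player 1 would switch to I (5 > 1).
No other cell survives both best-response checks, so there are 2 pure NE.

2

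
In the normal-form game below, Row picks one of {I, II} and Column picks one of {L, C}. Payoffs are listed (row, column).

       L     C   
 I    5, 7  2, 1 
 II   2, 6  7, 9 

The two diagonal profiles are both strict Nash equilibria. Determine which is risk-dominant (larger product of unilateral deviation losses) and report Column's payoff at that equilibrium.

At (I, L): Row loses 5 − 2 = 3 by deviating; Column loses 7 − 1 = 6. Product = 3·6 = 18.
At (II, C): Row loses 7 − 2 = 5 by deviating; Column loses 9 − 6 = 3. Product = 5·3 = 15.
18 > 15, so (I, L) is risk-dominant. Column's payoff there is 7.

7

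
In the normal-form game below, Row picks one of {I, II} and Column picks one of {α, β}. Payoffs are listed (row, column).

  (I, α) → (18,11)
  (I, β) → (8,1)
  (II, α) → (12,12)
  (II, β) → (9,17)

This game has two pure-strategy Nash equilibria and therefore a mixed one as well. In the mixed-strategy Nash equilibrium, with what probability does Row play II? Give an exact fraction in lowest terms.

2/3

Row's mix p on I must make Column indifferent between α and β.
Column's payoff from α: 11p + 12(1−p). From β: 1p + 17(1−p).
Set equal: 10p = 5(1−p) → p = 5/15 = 1/3.
Probability on II is 1 − 1/3 = 2/3.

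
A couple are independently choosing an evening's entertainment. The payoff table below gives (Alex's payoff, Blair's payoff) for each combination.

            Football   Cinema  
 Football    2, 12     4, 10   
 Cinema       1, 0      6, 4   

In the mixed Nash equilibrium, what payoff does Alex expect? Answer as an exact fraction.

Blair mixes with probability q on Football, chosen so Alex is indifferent: 2q + 4(1−q) = 1q + 6(1−q) gives q = 2/3.
Alex's expected payoff (from either row, since indifferent) is 2·2/3 + 4·1/3 = 8/3.

8/3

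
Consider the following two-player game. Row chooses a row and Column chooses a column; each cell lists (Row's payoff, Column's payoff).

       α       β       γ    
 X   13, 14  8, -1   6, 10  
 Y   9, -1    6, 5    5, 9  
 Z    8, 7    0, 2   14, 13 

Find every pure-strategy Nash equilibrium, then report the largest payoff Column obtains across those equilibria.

14

(X, α) is a pure NE (Row: 13 ≥ 9; Column: 14 ≥ 10). Column gets 14.
(Z, γ) is a pure NE (Row: 14 ≥ 6; Column: 13 ≥ 7). Column gets 13.
Every other cell has a profitable deviation for at least one player. Highest of {14, 13} is 14.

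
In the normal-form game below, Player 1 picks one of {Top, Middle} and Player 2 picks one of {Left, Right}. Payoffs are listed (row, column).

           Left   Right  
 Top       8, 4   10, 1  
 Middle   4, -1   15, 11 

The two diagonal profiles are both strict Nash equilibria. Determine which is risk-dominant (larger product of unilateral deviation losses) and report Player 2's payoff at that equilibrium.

At (Top, Left): Player 1 loses 8 − 4 = 4 by deviating; Player 2 loses 4 − 1 = 3. Product = 4·3 = 12.
At (Middle, Right): Player 1 loses 15 − 10 = 5 by deviating; Player 2 loses 11 − (-1) = 12. Product = 5·12 = 60.
60 > 12, so (Middle, Right) is risk-dominant. Player 2's payoff there is 11.

11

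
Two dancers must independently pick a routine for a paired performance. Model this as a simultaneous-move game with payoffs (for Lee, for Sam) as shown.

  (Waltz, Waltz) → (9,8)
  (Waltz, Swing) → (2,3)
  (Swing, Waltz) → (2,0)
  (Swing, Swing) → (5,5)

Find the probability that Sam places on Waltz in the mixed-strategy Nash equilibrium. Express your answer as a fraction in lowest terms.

3/10

Sam's mix q on Waltz must make Lee indifferent between Waltz and Swing.
Lee's payoff from Waltz: 9q + 2(1−q). From Swing: 2q + 5(1−q).
Set equal: 7q = 3(1−q) → q = 3/10.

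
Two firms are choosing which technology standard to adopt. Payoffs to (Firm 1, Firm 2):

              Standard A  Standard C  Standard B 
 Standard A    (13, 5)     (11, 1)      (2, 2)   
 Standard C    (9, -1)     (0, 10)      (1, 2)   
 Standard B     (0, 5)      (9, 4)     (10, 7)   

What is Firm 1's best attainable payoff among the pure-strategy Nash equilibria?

13

Both Standard A is a pure NE (Firm 1: 13 ≥ 9; Firm 2: 5 ≥ 2). Firm 1 gets 13.
Both Standard B is a pure NE (Firm 1: 10 ≥ 2; Firm 2: 7 ≥ 5). Firm 1 gets 10.
Every other cell has a profitable deviation for at least one player. Highest of {13, 10} is 13.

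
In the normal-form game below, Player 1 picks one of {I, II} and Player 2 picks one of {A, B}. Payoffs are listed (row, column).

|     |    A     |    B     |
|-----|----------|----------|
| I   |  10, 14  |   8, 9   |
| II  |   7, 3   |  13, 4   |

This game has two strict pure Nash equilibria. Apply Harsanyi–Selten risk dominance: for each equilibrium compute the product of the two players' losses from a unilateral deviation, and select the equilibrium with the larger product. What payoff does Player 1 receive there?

At (I, A): Player 1 loses 10 − 7 = 3 by deviating; Player 2 loses 14 − 9 = 5. Product = 3·5 = 15.
At (II, B): Player 1 loses 13 − 8 = 5 by deviating; Player 2 loses 4 − 3 = 1. Product = 5·1 = 5.
15 > 5, so (I, A) is risk-dominant. Player 1's payoff there is 10.

10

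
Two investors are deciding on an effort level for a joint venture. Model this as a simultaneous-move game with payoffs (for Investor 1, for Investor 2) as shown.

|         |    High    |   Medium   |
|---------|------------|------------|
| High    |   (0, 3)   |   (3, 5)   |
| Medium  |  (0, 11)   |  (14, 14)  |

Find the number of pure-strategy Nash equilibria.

Both Medium: Investor 1 gets 14 (best alternative 3); Investor 2 gets 14 (best alternative 11). Neither deviates — NE.
Both High is not a NE: Investor 2 would switch to Medium (5 > 3).
No other cell survives both best-response checks, so there is 1 pure NE.

1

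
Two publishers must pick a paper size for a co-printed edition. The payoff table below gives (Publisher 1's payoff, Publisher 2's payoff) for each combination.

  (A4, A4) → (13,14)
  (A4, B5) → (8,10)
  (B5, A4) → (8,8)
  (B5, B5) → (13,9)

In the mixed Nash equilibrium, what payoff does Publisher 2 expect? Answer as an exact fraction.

46/5

Publisher 1 mixes with probability p on A4, chosen so Publisher 2 is indifferent: 14p + 8(1−p) = 10p + 9(1−p) gives p = 1/5.
Publisher 2's expected payoff is 14·1/5 + 8·4/5 = 46/5.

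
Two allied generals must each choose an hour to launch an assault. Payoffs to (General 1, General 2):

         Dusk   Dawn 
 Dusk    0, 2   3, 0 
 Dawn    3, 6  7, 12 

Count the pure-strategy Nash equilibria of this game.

1

Both Dawn: General 1 gets 7 (best alternative 3); General 2 gets 12 (best alternative 6). Neither deviates — NE.
Both Dusk is not a NE: General 1 would switch to Dawn (3 > 0).
No other cell survives both best-response checks, so there is 1 pure NE.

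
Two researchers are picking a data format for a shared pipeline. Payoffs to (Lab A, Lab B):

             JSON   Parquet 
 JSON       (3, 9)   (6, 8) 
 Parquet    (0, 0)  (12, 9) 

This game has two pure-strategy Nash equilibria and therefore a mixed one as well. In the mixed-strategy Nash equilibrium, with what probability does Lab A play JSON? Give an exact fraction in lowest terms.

9/10

Lab A's mix p on JSON must make Lab B indifferent between JSON and Parquet.
Lab B's payoff from JSON: 9p + 0(1−p). From Parquet: 8p + 9(1−p).
Set equal: 1p = 9(1−p) → p = 9/10.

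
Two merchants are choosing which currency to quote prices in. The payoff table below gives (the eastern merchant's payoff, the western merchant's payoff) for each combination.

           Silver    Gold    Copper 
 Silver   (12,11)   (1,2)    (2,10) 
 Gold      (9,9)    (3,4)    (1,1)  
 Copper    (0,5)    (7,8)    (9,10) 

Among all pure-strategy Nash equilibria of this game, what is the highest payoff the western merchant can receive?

Both Silver is a pure NE (the eastern merchant: 12 ≥ 9; the western merchant: 11 ≥ 10). The western merchant gets 11.
Both Copper is a pure NE (the eastern merchant: 9 ≥ 2; the western merchant: 10 ≥ 8). The western merchant gets 10.
Every other cell has a profitable deviation for at least one player. Highest of {11, 10} is 11.

11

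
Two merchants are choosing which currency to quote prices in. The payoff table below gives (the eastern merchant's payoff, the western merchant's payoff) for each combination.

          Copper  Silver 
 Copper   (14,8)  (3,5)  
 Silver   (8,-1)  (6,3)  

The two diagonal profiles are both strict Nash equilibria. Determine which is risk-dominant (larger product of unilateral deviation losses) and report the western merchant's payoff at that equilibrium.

8

At both Copper: the eastern merchant loses 14 − 8 = 6 by deviating; the western merchant loses 8 − 5 = 3. Product = 6·3 = 18.
At both Silver: the eastern merchant loses 6 − 3 = 3 by deviating; the western merchant loses 3 − (-1) = 4. Product = 3·4 = 12.
18 > 12, so both Copper is risk-dominant. The western merchant's payoff there is 8.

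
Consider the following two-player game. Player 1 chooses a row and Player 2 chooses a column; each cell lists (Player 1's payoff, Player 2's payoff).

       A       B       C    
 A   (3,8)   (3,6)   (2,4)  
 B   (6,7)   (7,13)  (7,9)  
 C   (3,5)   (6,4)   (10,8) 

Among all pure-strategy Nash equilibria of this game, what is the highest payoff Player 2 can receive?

Both B is a pure NE (Player 1: 7 ≥ 6; Player 2: 13 ≥ 9). Player 2 gets 13.
Both C is a pure NE (Player 1: 10 ≥ 7; Player 2: 8 ≥ 5). Player 2 gets 8.
Every other cell has a profitable deviation for at least one player. Highest of {13, 8} is 13.

13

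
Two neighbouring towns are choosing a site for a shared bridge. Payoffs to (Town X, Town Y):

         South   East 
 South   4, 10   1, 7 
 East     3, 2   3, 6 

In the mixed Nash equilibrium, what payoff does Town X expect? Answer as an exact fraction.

3

Town Y mixes with probability q on South, chosen so Town X is indifferent: 4q + 1(1−q) = 3q + 3(1−q) gives q = 2/3.
Town X's expected payoff (from either row, since indifferent) is 4·2/3 + 1·1/3 = 3.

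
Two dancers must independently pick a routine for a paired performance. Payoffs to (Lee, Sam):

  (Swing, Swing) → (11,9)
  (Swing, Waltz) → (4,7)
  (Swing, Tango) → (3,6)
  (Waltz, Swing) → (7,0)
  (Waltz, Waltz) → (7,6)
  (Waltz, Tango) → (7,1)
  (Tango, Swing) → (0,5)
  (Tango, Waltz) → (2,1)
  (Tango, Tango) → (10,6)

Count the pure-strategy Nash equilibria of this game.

Both Swing: Lee gets 11 (best alternative 7); Sam gets 9 (best alternative 7). Neither deviates — NE.
Both Waltz: Lee gets 7 (best alternative 4); Sam gets 6 (best alternative 1). Neither deviates — NE.
Both Tango: Lee gets 10 (best alternative 7); Sam gets 6 (best alternative 5). Neither deviates — NE.
(Waltz, Tango) is not a NE: Lee would switch to Tango (10 > 7).
No other cell survives both best-response checks, so there are 3 pure NE.

3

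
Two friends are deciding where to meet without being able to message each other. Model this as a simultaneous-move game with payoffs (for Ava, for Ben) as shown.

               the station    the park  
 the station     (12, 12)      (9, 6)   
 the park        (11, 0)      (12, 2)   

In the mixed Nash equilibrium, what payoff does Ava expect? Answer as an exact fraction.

45/4

Ben mixes with probability q on the station, chosen so Ava is indifferent: 12q + 9(1−q) = 11q + 12(1−q) gives q = 3/4.
Ava's expected payoff (from either row, since indifferent) is 12·3/4 + 9·1/4 = 45/4.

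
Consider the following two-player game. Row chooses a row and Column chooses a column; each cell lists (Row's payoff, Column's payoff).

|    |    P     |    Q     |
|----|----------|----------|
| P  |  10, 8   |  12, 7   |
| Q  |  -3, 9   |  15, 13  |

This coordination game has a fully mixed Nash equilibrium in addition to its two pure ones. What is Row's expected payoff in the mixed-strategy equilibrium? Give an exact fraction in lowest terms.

93/8

Column mixes with probability q on P, chosen so Row is indifferent: 10q + 12(1−q) = (-3)q + 15(1−q) gives q = 3/16.
Row's expected payoff (from either row, since indifferent) is 10·3/16 + 12·13/16 = 93/8.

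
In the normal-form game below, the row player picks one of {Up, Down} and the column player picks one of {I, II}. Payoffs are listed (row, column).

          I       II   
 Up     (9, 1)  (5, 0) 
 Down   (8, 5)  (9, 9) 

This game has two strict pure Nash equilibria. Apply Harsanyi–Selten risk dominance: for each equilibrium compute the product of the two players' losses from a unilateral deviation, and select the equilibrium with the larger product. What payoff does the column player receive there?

9

At (Up, I): the row player loses 9 − 8 = 1 by deviating; the column player loses 1 − 0 = 1. Product = 1·1 = 1.
At (Down, II): the row player loses 9 − 5 = 4 by deviating; the column player loses 9 − 5 = 4. Product = 4·4 = 16.
16 > 1, so (Down, II) is risk-dominant. The column player's payoff there is 9.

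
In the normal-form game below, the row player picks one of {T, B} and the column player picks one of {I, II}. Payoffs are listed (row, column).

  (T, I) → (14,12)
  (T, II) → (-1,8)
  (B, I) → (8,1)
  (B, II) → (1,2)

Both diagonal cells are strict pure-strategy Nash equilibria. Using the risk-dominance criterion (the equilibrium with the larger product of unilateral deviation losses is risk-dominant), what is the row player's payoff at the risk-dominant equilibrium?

14

At (T, I): the row player loses 14 − 8 = 6 by deviating; the column player loses 12 − 8 = 4. Product = 6·4 = 24.
At (B, II): the row player loses 1 − (-1) = 2 by deviating; the column player loses 2 − 1 = 1. Product = 2·1 = 2.
24 > 2, so (T, I) is risk-dominant. The row player's payoff there is 14.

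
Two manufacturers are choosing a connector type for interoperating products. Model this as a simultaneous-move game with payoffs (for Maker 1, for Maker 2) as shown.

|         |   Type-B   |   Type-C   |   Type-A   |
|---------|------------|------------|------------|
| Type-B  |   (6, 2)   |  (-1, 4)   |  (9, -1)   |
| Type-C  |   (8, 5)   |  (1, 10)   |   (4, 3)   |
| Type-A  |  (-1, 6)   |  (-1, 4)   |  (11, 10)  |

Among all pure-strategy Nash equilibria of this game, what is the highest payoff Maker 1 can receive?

11

Both Type-C is a pure NE (Maker 1: 1 ≥ -1; Maker 2: 10 ≥ 5). Maker 1 gets 1.
Both Type-A is a pure NE (Maker 1: 11 ≥ 9; Maker 2: 10 ≥ 6). Maker 1 gets 11.
Every other cell has a profitable deviation for at least one player. Highest of {1, 11} is 11.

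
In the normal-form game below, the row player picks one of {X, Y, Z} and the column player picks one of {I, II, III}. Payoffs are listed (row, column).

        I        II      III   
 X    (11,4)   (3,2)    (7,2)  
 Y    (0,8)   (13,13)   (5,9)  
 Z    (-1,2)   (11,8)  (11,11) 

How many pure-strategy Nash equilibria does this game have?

(X, I): the row player gets 11 (best alternative 0); the column player gets 4 (best alternative 2). Neither deviates — NE.
(Y, II): the row player gets 13 (best alternative 11); the column player gets 13 (best alternative 9). Neither deviates — NE.
(Z, III): the row player gets 11 (best alternative 7); the column player gets 11 (best alternative 8). Neither deviates — NE.
(X, III) is not a NE: the row player would switch to Z (11 > 7).
No other cell survives both best-response checks, so there are 3 pure NE.

3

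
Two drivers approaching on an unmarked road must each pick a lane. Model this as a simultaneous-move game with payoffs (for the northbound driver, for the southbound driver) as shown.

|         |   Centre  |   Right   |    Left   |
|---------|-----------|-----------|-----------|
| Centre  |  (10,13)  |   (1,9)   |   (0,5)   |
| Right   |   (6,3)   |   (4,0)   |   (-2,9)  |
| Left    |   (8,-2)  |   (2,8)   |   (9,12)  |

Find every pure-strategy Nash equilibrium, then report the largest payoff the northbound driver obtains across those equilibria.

10

Both Centre is a pure NE (the northbound driver: 10 ≥ 8; the southbound driver: 13 ≥ 9). The northbound driver gets 10.
Both Left is a pure NE (the northbound driver: 9 ≥ 0; the southbound driver: 12 ≥ 8). The northbound driver gets 9.
Every other cell has a profitable deviation for at least one player. Highest of {10, 9} is 10.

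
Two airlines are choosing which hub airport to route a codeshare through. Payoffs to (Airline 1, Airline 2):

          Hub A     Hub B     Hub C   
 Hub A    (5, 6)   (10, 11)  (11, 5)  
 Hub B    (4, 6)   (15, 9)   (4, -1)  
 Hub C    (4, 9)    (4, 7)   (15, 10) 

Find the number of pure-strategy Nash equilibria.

2

Both Hub B: Airline 1 gets 15 (best alternative 10); Airline 2 gets 9 (best alternative 6). Neither deviates — NE.
Both Hub C: Airline 1 gets 15 (best alternative 11); Airline 2 gets 10 (best alternative 9). Neither deviates — NE.
Both Hub A is not a NE: Airline 2 would switch to Hub B (11 > 6).
No other cell survives both best-response checks, so there are 2 pure NE.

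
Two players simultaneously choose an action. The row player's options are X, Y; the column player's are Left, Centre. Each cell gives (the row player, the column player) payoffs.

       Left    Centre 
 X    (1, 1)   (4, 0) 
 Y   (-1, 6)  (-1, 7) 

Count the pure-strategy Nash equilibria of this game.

1

(X, Left): the row player gets 1 (best alternative -1); the column player gets 1 (best alternative 0). Neither deviates — NE.
(Y, Centre) is not a NE: the row player would switch to X (4 > -1).
No other cell survives both best-response checks, so there is 1 pure NE.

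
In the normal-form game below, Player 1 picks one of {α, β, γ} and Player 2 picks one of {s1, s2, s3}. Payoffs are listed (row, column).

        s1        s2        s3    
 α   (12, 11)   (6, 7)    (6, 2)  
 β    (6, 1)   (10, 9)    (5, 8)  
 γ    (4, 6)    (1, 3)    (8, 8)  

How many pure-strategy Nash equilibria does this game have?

(α, s1): Player 1 gets 12 (best alternative 6); Player 2 gets 11 (best alternative 7). Neither deviates — NE.
(β, s2): Player 1 gets 10 (best alternative 6); Player 2 gets 9 (best alternative 8). Neither deviates — NE.
(γ, s3): Player 1 gets 8 (best alternative 6); Player 2 gets 8 (best alternative 6). Neither deviates — NE.
(β, s1) is not a NE: Player 1 would switch to α (12 > 6).
No other cell survives both best-response checks, so there are 3 pure NE.

3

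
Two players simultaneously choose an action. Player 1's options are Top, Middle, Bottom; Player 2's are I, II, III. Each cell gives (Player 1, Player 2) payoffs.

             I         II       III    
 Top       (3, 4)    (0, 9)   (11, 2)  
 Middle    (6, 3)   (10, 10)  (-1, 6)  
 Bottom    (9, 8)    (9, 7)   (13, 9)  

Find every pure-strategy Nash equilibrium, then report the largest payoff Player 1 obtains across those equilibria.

(Middle, II) is a pure NE (Player 1: 10 ≥ 9; Player 2: 10 ≥ 6). Player 1 gets 10.
(Bottom, III) is a pure NE (Player 1: 13 ≥ 11; Player 2: 9 ≥ 8). Player 1 gets 13.
Every other cell has a profitable deviation for at least one player. Highest of {10, 13} is 13.

13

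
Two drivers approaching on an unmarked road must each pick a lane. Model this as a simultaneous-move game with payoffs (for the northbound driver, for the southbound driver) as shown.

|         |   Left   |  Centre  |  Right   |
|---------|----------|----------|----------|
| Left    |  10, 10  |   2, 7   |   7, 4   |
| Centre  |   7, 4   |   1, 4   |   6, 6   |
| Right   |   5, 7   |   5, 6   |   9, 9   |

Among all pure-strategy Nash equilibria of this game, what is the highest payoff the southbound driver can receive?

10

Both Left is a pure NE (the northbound driver: 10 ≥ 7; the southbound driver: 10 ≥ 7). The southbound driver gets 10.
Both Right is a pure NE (the northbound driver: 9 ≥ 7; the southbound driver: 9 ≥ 7). The southbound driver gets 9.
Every other cell has a profitable deviation for at least one player. Highest of {10, 9} is 10.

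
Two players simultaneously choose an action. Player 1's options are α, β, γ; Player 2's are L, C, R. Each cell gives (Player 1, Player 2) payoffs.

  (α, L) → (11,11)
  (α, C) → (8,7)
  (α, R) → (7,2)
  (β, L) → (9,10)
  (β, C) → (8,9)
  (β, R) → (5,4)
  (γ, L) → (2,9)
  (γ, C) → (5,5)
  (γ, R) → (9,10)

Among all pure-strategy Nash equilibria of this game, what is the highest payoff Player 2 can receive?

(α, L) is a pure NE (Player 1: 11 ≥ 9; Player 2: 11 ≥ 7). Player 2 gets 11.
(γ, R) is a pure NE (Player 1: 9 ≥ 7; Player 2: 10 ≥ 9). Player 2 gets 10.
Every other cell has a profitable deviation for at least one player. Highest of {11, 10} is 11.

11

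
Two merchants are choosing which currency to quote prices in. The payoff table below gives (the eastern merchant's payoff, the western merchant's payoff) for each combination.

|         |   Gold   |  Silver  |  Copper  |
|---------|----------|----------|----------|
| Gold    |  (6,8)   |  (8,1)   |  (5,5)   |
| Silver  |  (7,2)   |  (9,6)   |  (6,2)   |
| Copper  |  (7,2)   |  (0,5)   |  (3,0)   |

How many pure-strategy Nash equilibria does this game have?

1

Both Silver: the eastern merchant gets 9 (best alternative 8); the western merchant gets 6 (best alternative 2). Neither deviates — NE.
Both Gold is not a NE: the eastern merchant would switch to Silver (7 > 6).
No other cell survives both best-response checks, so there is 1 pure NE.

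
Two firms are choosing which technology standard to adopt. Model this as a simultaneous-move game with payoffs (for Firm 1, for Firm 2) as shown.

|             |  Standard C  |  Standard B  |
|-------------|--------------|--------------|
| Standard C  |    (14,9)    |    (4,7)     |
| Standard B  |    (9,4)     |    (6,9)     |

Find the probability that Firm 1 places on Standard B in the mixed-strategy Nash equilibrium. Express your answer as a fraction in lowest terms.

Firm 1's mix p on Standard C must make Firm 2 indifferent between Standard C and Standard B.
Firm 2's payoff from Standard C: 9p + 4(1−p). From Standard B: 7p + 9(1−p).
Set equal: 2p = 5(1−p) → p = 5/7.
Probability on Standard B is 1 − 5/7 = 2/7.

2/7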